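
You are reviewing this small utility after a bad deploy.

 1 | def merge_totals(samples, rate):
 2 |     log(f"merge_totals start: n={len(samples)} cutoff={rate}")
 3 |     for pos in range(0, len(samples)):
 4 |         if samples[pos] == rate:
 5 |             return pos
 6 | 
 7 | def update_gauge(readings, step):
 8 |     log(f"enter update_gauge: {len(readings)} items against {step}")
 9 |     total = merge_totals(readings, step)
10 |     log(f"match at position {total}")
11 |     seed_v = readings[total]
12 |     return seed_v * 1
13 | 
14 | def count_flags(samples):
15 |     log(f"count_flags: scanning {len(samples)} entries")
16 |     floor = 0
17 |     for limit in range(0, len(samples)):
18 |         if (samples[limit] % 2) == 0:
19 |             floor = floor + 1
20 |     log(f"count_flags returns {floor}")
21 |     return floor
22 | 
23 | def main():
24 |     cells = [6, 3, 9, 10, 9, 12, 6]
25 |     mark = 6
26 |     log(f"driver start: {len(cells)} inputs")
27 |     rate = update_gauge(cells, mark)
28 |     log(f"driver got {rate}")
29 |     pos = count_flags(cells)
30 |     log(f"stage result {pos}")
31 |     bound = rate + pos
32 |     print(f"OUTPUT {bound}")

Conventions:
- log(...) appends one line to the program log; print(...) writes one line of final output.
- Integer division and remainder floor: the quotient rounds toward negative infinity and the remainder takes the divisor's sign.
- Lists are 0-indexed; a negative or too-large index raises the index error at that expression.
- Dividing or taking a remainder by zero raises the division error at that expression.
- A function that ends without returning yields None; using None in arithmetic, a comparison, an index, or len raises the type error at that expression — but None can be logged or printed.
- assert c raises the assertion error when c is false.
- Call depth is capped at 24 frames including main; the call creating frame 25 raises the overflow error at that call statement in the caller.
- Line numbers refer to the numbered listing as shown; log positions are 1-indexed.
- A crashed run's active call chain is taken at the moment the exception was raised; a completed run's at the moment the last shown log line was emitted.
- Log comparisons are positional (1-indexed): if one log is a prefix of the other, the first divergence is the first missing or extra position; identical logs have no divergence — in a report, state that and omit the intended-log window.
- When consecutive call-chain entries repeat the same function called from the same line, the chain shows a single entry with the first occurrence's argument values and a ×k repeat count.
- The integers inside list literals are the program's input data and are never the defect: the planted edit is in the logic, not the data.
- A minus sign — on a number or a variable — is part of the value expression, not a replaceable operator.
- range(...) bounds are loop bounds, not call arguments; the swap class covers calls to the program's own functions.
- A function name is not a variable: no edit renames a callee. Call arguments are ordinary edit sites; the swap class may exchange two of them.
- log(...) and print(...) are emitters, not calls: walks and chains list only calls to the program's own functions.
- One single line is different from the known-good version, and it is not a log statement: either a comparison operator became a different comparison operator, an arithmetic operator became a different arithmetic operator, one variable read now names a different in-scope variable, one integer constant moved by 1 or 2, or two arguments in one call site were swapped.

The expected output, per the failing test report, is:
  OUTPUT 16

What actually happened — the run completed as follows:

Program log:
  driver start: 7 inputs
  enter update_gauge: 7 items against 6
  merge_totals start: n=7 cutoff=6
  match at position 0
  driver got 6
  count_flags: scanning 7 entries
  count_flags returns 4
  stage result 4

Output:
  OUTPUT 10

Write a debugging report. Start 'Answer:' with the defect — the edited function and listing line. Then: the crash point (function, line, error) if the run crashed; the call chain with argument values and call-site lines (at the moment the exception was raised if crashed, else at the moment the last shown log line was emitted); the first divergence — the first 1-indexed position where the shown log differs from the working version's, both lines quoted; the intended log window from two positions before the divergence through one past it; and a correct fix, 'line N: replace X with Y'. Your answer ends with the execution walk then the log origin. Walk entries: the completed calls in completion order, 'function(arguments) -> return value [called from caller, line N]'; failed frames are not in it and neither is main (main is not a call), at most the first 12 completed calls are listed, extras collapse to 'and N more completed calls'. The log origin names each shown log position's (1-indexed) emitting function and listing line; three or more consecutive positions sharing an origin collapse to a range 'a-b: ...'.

Answer: the defect is in update_gauge at line 12.
Core observation: The log first diverges at position 5: the faulty run prints 'driver got 6' where the working version prints 'driver got 12'.
Call chain: main.
First divergence: position 5; shown 'driver got 6' vs intended 'driver got 12'.
Intended log window:
  3: merge_totals start: n=7 cutoff=6
  4: match at position 0
  5: driver got 12
  6: count_flags: scanning 7 entries
Execution walk:
  merge_totals([6, 3, 9, 10, 9, 12, 6], 6) -> 0  [called from update_gauge, line 9]
  update_gauge([6, 3, 9, 10, 9, 12, 6], 6) -> 6  [called from main, line 27]
  count_flags([6, 3, 9, 10, 9, 12, 6]) -> 4  [called from main, line 29]
Origin of each log line:
  1: emitted by main (line 26)
  2: emitted by update_gauge (line 8)
  3: emitted by merge_totals (line 2)
  4: emitted by update_gauge (line 10)
  5: emitted by main (line 28)
  6: emitted by count_flags (line 15)
  7: emitted by count_flags (line 20)
  8: emitted by main (line 30)
A correct fix: line 12: replace `1` with `2`.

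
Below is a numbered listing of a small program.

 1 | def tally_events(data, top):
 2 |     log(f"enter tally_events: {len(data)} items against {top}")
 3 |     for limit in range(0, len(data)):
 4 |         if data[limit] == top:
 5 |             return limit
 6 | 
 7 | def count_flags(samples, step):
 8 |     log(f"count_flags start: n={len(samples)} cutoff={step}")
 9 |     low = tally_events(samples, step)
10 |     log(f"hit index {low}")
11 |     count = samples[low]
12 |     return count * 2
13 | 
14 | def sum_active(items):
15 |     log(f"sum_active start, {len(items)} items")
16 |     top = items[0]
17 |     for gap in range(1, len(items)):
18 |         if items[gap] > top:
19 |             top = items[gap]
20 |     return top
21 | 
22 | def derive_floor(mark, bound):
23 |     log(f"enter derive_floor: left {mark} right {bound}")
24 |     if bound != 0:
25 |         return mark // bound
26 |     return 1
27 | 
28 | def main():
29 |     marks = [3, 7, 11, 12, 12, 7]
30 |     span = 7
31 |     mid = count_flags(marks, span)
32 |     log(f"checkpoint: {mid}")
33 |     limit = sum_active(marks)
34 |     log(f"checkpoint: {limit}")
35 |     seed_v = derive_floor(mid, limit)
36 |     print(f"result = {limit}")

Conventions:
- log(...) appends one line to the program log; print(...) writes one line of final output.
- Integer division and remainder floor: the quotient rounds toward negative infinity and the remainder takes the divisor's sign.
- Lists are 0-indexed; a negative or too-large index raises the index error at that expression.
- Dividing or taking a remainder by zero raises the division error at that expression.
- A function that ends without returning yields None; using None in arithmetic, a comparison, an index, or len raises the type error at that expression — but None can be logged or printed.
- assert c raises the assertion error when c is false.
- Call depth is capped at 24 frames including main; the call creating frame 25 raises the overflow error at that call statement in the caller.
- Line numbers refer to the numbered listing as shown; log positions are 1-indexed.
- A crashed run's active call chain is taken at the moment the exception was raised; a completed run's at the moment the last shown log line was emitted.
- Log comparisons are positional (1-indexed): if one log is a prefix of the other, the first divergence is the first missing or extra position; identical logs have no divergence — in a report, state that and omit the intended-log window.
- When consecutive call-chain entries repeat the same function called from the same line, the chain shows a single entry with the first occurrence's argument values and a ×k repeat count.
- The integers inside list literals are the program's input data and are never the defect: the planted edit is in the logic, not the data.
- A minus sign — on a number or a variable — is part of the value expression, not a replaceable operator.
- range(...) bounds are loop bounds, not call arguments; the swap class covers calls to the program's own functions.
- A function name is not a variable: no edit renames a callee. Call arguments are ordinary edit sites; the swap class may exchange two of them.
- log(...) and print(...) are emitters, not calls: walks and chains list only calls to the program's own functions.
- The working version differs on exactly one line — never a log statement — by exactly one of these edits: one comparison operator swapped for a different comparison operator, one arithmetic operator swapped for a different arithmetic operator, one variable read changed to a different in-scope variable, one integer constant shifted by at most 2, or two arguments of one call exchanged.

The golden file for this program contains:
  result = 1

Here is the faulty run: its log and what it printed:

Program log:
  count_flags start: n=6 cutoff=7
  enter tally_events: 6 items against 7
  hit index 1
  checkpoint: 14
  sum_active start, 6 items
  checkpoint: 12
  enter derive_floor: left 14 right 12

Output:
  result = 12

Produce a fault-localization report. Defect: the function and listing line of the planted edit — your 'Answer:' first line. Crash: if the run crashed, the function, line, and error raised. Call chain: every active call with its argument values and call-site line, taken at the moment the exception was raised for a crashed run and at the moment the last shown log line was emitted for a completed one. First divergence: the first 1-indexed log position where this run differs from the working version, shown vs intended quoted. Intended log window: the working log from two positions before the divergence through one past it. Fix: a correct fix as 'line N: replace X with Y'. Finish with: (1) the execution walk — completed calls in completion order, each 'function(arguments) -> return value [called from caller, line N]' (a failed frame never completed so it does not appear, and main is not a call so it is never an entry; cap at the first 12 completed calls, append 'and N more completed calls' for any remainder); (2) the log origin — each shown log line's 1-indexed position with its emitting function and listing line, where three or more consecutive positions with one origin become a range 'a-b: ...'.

Answer: the defect is in main at line 36.
Core observation: Every logged value matches the working version; the printed result is what differs.
Call chain: main -> derive_floor(14, 12) (called at line 35).
First divergence: none (the log streams are identical).
Execution walk:
  tally_events([3, 7, 11, 12, 12, 7], 7) -> 1  [called from count_flags, line 9]
  count_flags([3, 7, 11, 12, 12, 7], 7) -> 14  [called from main, line 31]
  sum_active([3, 7, 11, 12, 12, 7]) -> 12  [called from main, line 33]
  derive_floor(14, 12) -> 1  [called from main, line 35]
Log origins:
  1: emitted by count_flags (line 8)
  2: emitted by tally_events (line 2)
  3: emitted by count_flags (line 10)
  4: emitted by main (line 32)
  5: emitted by sum_active (line 15)
  6: emitted by main (line 34)
  7: emitted by derive_floor (line 23)
A correct fix: line 36: replace `limit` with `seed_v`.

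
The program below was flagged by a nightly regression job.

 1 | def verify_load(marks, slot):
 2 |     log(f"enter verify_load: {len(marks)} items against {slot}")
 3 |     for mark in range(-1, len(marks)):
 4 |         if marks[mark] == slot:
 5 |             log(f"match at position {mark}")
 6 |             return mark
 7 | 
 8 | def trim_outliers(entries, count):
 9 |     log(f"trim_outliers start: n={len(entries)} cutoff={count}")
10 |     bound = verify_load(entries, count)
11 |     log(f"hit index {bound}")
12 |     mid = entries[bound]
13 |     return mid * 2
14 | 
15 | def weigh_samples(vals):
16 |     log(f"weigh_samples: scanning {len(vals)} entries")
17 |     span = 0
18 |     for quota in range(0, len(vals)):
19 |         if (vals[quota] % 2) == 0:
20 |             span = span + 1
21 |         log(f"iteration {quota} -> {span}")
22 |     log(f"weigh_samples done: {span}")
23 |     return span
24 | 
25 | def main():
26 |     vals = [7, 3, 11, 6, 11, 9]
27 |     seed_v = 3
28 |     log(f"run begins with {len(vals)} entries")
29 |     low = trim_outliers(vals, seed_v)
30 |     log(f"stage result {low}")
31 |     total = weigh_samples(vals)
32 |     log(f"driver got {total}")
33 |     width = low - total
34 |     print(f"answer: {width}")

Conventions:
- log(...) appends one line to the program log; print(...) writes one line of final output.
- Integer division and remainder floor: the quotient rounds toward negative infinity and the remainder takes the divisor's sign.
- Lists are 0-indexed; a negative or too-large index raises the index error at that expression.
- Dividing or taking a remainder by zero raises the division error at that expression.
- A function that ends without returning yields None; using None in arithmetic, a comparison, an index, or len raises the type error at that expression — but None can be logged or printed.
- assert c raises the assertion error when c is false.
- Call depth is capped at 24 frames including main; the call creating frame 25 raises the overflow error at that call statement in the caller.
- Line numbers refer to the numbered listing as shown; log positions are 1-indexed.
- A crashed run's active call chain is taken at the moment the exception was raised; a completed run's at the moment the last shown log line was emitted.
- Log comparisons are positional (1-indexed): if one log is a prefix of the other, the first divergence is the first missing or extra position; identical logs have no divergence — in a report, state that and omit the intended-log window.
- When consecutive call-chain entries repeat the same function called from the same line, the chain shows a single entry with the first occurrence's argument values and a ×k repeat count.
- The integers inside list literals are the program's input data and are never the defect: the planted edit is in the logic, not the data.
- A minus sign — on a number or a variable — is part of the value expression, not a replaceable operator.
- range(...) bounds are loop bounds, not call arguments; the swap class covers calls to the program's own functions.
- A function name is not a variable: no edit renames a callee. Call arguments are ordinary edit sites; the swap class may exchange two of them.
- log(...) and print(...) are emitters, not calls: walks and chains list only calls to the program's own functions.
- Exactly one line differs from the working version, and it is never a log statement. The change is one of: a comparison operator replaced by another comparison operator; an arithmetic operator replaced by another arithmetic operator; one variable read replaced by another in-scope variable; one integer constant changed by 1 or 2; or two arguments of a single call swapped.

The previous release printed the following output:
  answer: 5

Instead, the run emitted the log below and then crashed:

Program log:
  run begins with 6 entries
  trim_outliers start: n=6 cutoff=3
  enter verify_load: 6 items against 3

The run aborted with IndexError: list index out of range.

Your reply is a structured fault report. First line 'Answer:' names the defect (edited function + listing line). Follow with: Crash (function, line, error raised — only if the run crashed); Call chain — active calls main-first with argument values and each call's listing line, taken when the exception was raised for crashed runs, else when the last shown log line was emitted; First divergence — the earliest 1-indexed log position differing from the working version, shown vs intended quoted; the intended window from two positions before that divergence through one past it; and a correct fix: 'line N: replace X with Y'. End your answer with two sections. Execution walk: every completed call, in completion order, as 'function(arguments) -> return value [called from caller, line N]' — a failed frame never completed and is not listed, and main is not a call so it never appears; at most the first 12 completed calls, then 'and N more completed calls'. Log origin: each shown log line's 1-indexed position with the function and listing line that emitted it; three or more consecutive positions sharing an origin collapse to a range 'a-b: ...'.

Answer: the defect is in verify_load at line 3.
Key fact: A complete run would log 'match at position 1' next, but this one stopped at 3 lines.
Crash: verify_load, line 4, IndexError.
Call chain: main -> trim_outliers([7, 3, 11, 6, 11, 9], 3) (called at line 29) -> verify_load([7, 3, 11, 6, 11, 9], 3) (called at line 10).
First divergence: position 4 — after 3 matching lines the faulty run goes silent; intended next line 'match at position 1'.
Intended log window:
  2: trim_outliers start: n=6 cutoff=3
  3: enter verify_load: 6 items against 3
  4: match at position 1
  5: hit index 1
Execution walk:
  (no call completed)
Log origin:
  1: emitted by main (line 28)
  2: emitted by trim_outliers (line 9)
  3: emitted by verify_load (line 2)
A correct fix: line 3: replace `-1` with `0`.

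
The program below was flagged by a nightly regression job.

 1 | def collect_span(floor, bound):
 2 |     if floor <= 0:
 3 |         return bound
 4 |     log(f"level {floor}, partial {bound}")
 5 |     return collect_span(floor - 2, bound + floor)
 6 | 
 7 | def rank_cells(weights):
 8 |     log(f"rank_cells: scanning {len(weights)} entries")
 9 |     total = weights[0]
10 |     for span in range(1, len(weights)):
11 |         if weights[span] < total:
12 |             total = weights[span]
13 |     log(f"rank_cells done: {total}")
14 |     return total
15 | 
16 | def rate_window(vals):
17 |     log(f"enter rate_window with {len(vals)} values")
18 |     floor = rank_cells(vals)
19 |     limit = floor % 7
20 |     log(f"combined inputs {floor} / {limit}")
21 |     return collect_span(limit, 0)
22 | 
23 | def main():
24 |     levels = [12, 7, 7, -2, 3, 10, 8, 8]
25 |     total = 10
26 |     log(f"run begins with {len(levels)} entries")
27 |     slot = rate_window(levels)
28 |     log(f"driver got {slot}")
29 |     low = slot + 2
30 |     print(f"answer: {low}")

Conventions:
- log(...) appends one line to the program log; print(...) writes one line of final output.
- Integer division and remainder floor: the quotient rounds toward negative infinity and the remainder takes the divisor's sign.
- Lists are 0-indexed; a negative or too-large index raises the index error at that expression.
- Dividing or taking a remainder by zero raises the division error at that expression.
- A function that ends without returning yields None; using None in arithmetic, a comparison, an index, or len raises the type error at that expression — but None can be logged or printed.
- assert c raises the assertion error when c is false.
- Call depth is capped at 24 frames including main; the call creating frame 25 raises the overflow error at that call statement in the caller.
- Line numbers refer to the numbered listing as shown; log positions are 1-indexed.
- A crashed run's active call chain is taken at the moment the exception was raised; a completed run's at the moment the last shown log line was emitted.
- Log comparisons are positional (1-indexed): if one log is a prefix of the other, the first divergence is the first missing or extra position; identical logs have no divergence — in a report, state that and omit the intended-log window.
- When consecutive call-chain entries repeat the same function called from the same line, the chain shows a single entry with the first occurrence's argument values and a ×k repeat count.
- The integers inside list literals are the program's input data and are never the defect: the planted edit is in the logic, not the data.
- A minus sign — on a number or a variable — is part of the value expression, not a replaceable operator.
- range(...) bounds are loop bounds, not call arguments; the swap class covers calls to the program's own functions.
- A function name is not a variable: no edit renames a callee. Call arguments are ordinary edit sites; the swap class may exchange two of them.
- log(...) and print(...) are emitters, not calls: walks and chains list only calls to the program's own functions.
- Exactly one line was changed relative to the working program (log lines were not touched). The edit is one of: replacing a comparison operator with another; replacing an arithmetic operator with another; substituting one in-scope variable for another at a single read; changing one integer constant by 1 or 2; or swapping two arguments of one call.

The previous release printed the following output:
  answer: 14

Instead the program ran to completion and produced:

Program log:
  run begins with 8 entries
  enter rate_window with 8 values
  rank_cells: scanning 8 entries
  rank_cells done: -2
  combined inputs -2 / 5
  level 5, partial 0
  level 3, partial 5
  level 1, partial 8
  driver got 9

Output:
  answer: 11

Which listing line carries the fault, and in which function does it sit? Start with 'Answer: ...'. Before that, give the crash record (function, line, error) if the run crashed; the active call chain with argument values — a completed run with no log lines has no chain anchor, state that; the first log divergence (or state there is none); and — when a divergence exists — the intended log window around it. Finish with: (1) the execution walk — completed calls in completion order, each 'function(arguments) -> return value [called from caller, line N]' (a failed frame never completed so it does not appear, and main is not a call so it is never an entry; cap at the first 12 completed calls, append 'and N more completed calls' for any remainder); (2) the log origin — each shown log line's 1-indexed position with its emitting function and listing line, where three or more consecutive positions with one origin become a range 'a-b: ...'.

Answer: the defect is in rate_window at line 19.
Key observation: Everything matches until log position 5, which reads 'combined inputs -2 / 5' in place of 'combined inputs -2 / 6'.
Call chain: main.
First divergence: position 5 — shown 'combined inputs -2 / 5', intended 'combined inputs -2 / 6'.
Intended log window:
  3: rank_cells: scanning 8 entries
  4: rank_cells done: -2
  5: combined inputs -2 / 6
  6: level 6, partial 0
Execution walk:
  rank_cells([12, 7, 7, -2, 3, 10, 8, 8]) -> -2  [called from rate_window, line 18]
  collect_span(-1, 9) -> 9  [called from collect_span, line 5]
  collect_span(1, 8) -> 9  [called from collect_span, line 5]
  collect_span(3, 5) -> 9  [called from collect_span, line 5]
  collect_span(5, 0) -> 9  [called from rate_window, line 21]
  rate_window([12, 7, 7, -2, 3, 10, 8, 8]) -> 9  [called from main, line 27]
Log origin:
  1 — main, line 26
  2 — rate_window, line 17
  3 — rank_cells, line 8
  4 — rank_cells, line 13
  5 — rate_window, line 20
  6-8 — collect_span, line 4
  9 — main, line 28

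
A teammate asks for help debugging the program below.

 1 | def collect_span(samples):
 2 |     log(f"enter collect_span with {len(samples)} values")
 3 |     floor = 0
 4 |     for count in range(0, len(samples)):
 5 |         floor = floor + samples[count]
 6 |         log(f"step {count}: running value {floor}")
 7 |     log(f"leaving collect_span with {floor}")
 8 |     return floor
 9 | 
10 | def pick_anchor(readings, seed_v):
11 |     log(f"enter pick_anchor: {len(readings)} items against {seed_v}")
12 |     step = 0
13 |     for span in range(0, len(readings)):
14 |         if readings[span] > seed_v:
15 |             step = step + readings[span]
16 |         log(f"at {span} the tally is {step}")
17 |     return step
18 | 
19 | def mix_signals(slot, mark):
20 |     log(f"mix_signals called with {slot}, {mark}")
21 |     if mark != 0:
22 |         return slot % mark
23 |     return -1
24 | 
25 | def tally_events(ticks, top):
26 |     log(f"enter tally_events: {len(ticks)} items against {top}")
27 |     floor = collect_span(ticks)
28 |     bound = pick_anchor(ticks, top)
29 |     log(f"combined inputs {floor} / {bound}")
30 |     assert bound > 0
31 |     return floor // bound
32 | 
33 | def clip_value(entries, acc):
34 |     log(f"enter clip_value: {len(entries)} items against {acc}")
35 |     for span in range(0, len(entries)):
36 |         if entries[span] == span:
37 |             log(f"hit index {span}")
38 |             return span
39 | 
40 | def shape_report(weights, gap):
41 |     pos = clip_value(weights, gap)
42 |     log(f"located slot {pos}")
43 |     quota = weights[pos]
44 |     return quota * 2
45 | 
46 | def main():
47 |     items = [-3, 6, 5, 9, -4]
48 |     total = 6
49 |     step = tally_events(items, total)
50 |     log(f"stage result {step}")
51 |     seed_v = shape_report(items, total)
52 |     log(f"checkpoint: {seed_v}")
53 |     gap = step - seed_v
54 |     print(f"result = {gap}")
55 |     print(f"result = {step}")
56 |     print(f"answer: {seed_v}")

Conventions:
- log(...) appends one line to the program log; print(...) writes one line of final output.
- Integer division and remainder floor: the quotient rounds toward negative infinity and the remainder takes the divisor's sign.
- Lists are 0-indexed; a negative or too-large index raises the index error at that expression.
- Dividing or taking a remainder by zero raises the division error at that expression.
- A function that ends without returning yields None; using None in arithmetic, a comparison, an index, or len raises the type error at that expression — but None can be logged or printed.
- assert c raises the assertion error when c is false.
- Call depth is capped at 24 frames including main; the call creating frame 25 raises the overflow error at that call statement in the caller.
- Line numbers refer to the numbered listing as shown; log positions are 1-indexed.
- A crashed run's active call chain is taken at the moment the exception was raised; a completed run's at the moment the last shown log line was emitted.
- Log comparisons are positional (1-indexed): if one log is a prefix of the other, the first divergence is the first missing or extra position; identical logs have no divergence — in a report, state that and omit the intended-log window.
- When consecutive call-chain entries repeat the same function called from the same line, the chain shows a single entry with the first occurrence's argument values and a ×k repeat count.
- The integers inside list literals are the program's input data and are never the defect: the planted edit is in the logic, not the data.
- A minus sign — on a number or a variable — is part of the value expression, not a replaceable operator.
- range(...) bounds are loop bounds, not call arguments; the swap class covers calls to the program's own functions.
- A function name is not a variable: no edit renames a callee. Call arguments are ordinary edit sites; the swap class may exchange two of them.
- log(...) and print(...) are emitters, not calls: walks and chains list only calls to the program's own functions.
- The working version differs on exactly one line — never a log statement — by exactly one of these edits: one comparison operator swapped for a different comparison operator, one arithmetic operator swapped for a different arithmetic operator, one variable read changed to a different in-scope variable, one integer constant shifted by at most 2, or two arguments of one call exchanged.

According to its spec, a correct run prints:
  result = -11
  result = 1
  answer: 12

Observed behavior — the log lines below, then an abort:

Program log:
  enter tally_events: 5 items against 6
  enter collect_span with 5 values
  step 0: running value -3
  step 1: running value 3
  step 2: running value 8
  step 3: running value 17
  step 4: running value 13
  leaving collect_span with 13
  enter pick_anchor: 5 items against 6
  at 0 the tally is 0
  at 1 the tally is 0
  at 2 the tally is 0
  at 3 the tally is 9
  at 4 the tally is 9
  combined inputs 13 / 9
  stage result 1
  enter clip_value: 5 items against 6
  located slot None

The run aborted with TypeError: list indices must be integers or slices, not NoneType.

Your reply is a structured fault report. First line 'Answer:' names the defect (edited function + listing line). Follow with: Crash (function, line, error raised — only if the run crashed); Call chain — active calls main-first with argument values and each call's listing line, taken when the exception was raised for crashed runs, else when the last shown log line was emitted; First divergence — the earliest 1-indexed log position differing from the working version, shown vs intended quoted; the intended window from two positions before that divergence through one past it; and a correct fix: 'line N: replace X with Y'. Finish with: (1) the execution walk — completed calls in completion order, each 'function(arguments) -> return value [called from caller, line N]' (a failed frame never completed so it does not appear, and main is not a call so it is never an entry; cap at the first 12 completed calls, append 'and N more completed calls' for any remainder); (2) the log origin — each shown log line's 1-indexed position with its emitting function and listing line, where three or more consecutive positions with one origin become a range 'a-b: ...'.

Answer: the defect is in clip_value at line 36.
Key observation: The log first diverges at position 18: the faulty run prints 'located slot None' where the working version prints 'hit index 1'.
Crash: shape_report, line 43, TypeError.
Call chain: main -> shape_report([-3, 6, 5, 9, -4], 6) (called at line 51).
First divergence: at position 18 the run shows 'located slot None' where the working version logs 'hit index 1'.
Intended log window:
  16: stage result 1
  17: enter clip_value: 5 items against 6
  18: hit index 1
  19: located slot 1
Execution walk:
  collect_span([-3, 6, 5, 9, -4]) -> 13  [called from tally_events, line 27]
  pick_anchor([-3, 6, 5, 9, -4], 6) -> 9  [called from tally_events, line 28]
  tally_events([-3, 6, 5, 9, -4], 6) -> 1  [called from main, line 49]
  clip_value([-3, 6, 5, 9, -4], 6) -> None  [called from shape_report, line 41]
Log line origins:
  1 — tally_events, line 26
  2 — collect_span, line 2
  3-7 — collect_span, line 6
  8 — collect_span, line 7
  9 — pick_anchor, line 11
  10-14 — pick_anchor, line 16
  15 — tally_events, line 29
  16 — main, line 50
  17 — clip_value, line 34
  18 — shape_report, line 42
A correct fix: line 36: replace `entries[span] == span` with `entries[span] == acc`.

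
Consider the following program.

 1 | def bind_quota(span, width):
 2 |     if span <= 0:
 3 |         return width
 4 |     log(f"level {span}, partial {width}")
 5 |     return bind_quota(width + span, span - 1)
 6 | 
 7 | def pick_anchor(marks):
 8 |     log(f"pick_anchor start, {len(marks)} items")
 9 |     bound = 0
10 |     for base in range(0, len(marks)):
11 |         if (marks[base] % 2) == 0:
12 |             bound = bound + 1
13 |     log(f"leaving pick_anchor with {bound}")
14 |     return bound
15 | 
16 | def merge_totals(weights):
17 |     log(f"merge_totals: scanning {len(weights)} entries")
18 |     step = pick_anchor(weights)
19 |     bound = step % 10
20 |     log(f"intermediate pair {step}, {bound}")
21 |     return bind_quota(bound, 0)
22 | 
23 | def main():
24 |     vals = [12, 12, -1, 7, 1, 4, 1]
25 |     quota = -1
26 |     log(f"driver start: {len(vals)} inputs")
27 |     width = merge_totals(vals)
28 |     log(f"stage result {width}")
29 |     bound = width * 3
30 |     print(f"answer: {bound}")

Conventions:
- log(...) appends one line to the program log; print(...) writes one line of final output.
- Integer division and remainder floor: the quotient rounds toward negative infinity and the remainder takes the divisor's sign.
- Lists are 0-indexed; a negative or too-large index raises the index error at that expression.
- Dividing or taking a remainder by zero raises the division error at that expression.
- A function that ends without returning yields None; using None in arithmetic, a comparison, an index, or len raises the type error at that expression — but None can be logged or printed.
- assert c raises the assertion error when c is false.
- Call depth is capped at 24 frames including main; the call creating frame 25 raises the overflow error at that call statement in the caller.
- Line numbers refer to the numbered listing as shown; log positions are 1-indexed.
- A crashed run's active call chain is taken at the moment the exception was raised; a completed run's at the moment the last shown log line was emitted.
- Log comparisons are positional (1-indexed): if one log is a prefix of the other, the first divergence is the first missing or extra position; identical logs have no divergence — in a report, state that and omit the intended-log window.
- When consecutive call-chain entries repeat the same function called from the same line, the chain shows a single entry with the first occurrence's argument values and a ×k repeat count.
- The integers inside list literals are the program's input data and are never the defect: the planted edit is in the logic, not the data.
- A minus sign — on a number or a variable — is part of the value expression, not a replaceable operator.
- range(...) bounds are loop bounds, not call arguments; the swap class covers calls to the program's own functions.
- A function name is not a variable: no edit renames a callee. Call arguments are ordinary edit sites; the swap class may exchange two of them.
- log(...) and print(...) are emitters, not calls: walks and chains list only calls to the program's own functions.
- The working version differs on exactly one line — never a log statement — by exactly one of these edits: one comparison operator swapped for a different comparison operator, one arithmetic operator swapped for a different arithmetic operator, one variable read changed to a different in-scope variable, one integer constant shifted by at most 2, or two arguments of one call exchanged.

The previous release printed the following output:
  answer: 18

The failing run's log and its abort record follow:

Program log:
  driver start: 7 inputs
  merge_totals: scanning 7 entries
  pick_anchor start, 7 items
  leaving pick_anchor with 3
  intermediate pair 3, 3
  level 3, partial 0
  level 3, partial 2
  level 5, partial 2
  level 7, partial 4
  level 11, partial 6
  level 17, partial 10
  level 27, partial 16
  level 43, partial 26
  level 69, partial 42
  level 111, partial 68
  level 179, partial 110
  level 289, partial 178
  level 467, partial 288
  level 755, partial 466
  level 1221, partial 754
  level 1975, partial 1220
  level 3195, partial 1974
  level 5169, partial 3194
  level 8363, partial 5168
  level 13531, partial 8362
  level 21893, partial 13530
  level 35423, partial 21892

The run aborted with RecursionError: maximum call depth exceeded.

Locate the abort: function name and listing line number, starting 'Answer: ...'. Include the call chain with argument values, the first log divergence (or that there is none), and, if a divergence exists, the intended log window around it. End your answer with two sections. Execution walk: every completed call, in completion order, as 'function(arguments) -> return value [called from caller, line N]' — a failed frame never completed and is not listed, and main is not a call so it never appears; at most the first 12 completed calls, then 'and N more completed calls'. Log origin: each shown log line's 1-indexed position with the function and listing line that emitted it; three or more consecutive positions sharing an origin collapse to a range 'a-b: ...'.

Answer: the error was raised in bind_quota, line 5.
Core observation: At log position 7 the runs split — shown 'level 3, partial 2', but the working version logs 'level 2, partial 3'.
Call chain: main -> merge_totals([12, 12, -1, 7, 1, 4, 1]) (called at line 27) -> bind_quota(3, 0) (called at line 21) -> bind_quota(3, 2) (called at line 5) ×21.
First divergence: at position 7 the run shows 'level 3, partial 2' where the working version logs 'level 2, partial 3'.
Intended log window:
  5: intermediate pair 3, 3
  6: level 3, partial 0
  7: level 2, partial 3
  8: level 1, partial 5
Execution walk:
  pick_anchor([12, 12, -1, 7, 1, 4, 1]) -> 3  [called from merge_totals, line 18]
Log origin:
  1: emitted by main (line 26)
  2: emitted by merge_totals (line 17)
  3: emitted by pick_anchor (line 8)
  4: emitted by pick_anchor (line 13)
  5: emitted by merge_totals (line 20)
  6-27: emitted by bind_quota (line 4)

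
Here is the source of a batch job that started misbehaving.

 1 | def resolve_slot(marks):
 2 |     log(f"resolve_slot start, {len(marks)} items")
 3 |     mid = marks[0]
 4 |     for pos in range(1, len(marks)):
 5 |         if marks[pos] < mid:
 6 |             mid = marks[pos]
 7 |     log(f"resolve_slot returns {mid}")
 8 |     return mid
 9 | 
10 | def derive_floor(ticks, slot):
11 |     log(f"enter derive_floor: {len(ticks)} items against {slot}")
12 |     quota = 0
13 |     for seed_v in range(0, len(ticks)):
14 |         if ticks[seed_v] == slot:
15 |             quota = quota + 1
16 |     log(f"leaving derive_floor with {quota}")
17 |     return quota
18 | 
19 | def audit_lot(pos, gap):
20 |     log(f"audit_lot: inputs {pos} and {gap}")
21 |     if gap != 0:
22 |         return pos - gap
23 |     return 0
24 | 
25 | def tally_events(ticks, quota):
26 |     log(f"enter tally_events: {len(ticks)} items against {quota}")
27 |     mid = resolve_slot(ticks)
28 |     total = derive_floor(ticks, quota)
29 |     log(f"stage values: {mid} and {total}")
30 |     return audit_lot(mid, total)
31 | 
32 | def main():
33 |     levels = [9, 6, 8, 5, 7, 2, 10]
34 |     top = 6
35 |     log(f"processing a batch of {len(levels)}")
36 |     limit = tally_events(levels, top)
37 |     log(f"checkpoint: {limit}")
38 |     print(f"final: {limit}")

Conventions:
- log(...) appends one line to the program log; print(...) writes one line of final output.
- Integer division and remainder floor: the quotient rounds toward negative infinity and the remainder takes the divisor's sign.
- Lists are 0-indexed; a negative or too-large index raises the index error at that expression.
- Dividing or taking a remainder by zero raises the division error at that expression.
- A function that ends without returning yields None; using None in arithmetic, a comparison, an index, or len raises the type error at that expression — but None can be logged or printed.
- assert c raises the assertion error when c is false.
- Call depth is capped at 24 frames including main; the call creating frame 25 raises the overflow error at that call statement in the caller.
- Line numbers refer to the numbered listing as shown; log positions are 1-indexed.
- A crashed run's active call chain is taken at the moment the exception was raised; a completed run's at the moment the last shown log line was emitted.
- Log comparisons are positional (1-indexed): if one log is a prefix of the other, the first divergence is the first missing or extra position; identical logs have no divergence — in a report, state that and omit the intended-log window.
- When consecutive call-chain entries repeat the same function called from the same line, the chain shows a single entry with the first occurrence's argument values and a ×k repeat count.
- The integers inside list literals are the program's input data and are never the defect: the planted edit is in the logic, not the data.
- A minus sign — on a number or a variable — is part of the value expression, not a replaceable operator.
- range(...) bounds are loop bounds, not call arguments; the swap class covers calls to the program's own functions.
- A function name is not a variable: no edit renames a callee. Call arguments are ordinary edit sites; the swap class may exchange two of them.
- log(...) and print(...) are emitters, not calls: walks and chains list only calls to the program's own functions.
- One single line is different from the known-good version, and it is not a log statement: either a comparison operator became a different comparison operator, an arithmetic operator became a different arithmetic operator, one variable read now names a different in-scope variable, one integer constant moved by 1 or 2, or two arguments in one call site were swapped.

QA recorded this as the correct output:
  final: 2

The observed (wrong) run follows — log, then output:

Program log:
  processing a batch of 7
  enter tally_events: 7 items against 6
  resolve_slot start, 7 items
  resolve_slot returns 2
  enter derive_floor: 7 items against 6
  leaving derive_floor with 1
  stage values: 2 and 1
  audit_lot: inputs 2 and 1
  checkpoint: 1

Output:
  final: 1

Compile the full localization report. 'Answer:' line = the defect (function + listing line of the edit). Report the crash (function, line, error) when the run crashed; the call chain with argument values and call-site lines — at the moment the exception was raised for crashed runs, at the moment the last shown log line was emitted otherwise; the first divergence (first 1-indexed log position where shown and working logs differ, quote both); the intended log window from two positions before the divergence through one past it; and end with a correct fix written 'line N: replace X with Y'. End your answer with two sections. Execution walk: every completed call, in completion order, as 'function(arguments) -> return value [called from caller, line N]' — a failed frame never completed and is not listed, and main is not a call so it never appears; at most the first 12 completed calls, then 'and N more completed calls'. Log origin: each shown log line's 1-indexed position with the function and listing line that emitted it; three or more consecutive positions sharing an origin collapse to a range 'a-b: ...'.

Answer: the defect is in audit_lot at line 22.
Core observation: Log line 9 is where behavior first shows: 'checkpoint: 1' appears instead of 'checkpoint: 2'.
Call chain: main.
First divergence: position 9 — shown 'checkpoint: 1', intended 'checkpoint: 2'.
Intended log window:
  7: stage values: 2 and 1
  8: audit_lot: inputs 2 and 1
  9: checkpoint: 2
Execution walk:
  resolve_slot([9, 6, 8, 5, 7, 2, 10]) -> 2  [called from tally_events, line 27]
  derive_floor([9, 6, 8, 5, 7, 2, 10], 6) -> 1  [called from tally_events, line 28]
  audit_lot(2, 1) -> 1  [called from tally_events, line 30]
  tally_events([9, 6, 8, 5, 7, 2, 10], 6) -> 1  [called from main, line 36]
Log origin:
  1: logged in main at line 35
  2: logged in tally_events at line 26
  3: logged in resolve_slot at line 2
  4: logged in resolve_slot at line 7
  5: logged in derive_floor at line 11
  6: logged in derive_floor at line 16
  7: logged in tally_events at line 29
  8: logged in audit_lot at line 20
  9: logged in main at line 37
A correct fix: line 22: replace `-` with `//`.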